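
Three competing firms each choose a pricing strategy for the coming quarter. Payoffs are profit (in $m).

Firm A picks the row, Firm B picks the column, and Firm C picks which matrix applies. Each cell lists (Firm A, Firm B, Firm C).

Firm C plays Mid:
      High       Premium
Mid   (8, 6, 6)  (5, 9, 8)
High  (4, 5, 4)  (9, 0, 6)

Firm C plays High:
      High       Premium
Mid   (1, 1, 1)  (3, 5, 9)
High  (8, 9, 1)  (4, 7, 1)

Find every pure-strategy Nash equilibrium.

There is no pure-strategy Nash equilibrium.

Check each profile: it is a Nash equilibrium iff no player can strictly gain by switching unilaterally.
(Mid, High, Mid): Firm B can switch to Premium (6 → 9). Not NE.
(Mid, High, High): Firm A can switch to High (1 → 8). Not NE.
(Mid, Premium, Mid): Firm A can switch to High (5 → 9). Not NE.
(Mid, Premium, High): Firm A can switch to High (3 → 4). Not NE.
(High, High, Mid): Firm A can switch to Mid (4 → 8). Not NE.
(High, High, High): Firm C can switch to Mid (1 → 4). Not NE.
(High, Premium, Mid): Firm B can switch to High (0 → 5). Not NE.
(High, Premium, High): Firm B can switch to High (7 → 9). Not NE.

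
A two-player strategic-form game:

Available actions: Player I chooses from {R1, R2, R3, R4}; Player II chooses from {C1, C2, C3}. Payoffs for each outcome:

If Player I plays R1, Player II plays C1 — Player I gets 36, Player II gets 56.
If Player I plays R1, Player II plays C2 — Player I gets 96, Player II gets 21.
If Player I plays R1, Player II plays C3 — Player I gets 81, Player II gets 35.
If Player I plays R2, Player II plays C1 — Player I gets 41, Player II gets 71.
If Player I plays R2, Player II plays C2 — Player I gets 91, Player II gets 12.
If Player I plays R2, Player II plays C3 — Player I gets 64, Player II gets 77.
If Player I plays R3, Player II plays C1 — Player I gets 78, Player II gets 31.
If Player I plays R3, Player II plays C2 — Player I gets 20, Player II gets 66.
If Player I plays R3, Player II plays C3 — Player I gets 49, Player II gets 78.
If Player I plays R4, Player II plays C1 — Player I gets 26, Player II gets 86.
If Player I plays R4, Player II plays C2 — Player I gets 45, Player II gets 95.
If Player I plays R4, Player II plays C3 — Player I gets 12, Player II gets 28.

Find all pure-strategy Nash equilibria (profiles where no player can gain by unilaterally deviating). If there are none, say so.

For each player, find the best response to each opponent profile; mutual best responses are the pure NE.
Player I against C1: payoffs 36, 41, 78, 26 → best response R3.
Player I against C2: payoffs 96, 91, 20, 45 → best response R1.
Player I against C3: payoffs 81, 64, 49, 12 → best response R1.
Player II against R1: payoffs 56, 21, 35 → best response C1.
Player II against R2: payoffs 71, 12, 77 → best response C3.
Player II against R3: payoffs 31, 66, 78 → best response C3.
Player II against R4: payoffs 86, 95, 28 → best response C2.
No profile is a mutual best response for all players.

No pure-strategy Nash equilibrium.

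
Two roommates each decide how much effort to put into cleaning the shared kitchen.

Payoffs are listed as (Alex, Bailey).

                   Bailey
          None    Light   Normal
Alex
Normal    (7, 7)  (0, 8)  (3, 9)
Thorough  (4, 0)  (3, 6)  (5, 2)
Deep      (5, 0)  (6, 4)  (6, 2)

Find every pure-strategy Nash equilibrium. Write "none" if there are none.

Pure NE: (Deep, Light)

(Normal, None): Bailey can switch to Light (7 → 8). Not NE.
(Normal, Light): Alex can switch to Thorough (0 → 3). Not NE.
(Normal, Normal): Alex can switch to Thorough (3 → 5). Not NE.
(Thorough, None): Alex can switch to Normal (4 → 7). Not NE.
(Thorough, Light): Alex can switch to Deep (3 → 6). Not NE.
(Thorough, Normal): Alex can switch to Deep (5 → 6). Not NE.
(Deep, None): Alex can switch to Normal (5 → 7). Not NE.
(Deep, Light): Alex gets 6, best alternative 3; Bailey gets 4, best alternative 2. No profitable deviation — NE.
(Deep, Normal): Bailey can switch to Light (2 → 4). Not NE.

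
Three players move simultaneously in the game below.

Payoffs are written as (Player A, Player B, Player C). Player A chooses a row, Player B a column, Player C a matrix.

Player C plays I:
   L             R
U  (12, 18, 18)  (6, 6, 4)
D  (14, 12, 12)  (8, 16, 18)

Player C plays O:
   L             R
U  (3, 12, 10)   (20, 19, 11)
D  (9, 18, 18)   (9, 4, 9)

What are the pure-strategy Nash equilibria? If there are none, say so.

Mark each player's best response to every combination of opponents' strategies; a profile where every player is best-responding is a pure Nash equilibrium.
Player A against (L, I): payoffs 12, 14 → best response D.
Player A against (L, O): payoffs 3, 9 → best response D.
Player A against (R, I): payoffs 6, 8 → best response D.
Player A against (R, O): payoffs 20, 9 → best response U.
Player B against (U, I): payoffs 18, 6 → best response L.
Player B against (U, O): payoffs 12, 19 → best response R.
Player B against (D, I): payoffs 12, 16 → best response R.
Player B against (D, O): payoffs 18, 4 → best response L.
Player C against (U, L): payoffs 18, 10 → best response I.
Player C against (U, R): payoffs 4, 11 → best response O.
Player C against (D, L): payoffs 12, 18 → best response O.
Player C against (D, R): payoffs 18, 9 → best response I.
Mutual best responses: (U, R, O); (D, L, O); (D, R, I).

Pure-strategy Nash equilibria: (U, R, O); (D, L, O); (D, R, I)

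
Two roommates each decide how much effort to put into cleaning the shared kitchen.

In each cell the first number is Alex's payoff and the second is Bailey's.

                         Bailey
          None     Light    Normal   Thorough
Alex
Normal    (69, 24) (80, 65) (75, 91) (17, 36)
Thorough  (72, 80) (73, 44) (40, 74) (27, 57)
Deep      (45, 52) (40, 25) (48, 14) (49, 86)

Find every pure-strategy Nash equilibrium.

Alex against None: payoffs 69, 72, 45 → best response Thorough.
Alex against Light: payoffs 80, 73, 40 → best response Normal.
Alex against Normal: payoffs 75, 40, 48 → best response Normal.
Alex against Thorough: payoffs 17, 27, 49 → best response Deep.
Bailey against Normal: payoffs 24, 65, 91, 36 → best response Normal.
Bailey against Thorough: payoffs 80, 44, 74, 57 → best response None.
Bailey against Deep: payoffs 52, 25, 14, 86 → best response Thorough.
Mutual best responses: (Normal, Normal); (Thorough, None); (Deep, Thorough).

Pure-strategy Nash equilibria: (Normal, Normal), (Thorough, None), (Deep, Thorough)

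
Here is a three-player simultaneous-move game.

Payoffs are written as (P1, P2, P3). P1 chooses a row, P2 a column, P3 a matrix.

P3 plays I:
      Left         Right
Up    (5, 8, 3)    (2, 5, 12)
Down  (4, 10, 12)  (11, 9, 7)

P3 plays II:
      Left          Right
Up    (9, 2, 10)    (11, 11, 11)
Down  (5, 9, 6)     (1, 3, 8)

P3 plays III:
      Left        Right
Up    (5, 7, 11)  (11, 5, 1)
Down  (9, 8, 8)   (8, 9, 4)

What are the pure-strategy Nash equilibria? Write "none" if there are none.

No pure-strategy Nash equilibrium.

P1 against (Left, I): payoffs 5, 4 → best response Up.
P1 against (Left, II): payoffs 9, 5 → best response Up.
P1 against (Left, III): payoffs 5, 9 → best response Down.
P1 against (Right, I): payoffs 2, 11 → best response Down.
P1 against (Right, II): payoffs 11, 1 → best response Up.
P1 against (Right, III): payoffs 11, 8 → best response Up.
P2 against (Up, I): payoffs 8, 5 → best response Left.
P2 against (Up, II): payoffs 2, 11 → best response Right.
P2 against (Up, III): payoffs 7, 5 → best response Left.
P2 against (Down, I): payoffs 10, 9 → best response Left.
P2 against (Down, II): payoffs 9, 3 → best response Left.
P2 against (Down, III): payoffs 8, 9 → best response Right.
P3 against (Up, Left): payoffs 3, 10, 11 → best response III.
P3 against (Up, Right): payoffs 12, 11, 1 → best response I.
P3 against (Down, Left): payoffs 12, 6, 8 → best response I.
P3 against (Down, Right): payoffs 7, 8, 4 → best response II.
No profile is a mutual best response for all players.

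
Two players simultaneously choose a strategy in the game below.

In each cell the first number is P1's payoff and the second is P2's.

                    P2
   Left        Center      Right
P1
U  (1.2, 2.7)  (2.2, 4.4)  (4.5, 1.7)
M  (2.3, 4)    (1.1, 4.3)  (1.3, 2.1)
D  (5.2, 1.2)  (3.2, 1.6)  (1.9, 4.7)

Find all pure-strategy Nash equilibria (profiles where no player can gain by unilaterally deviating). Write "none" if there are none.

There is no pure-strategy Nash equilibrium.

For each player, find the best response to each opponent profile; mutual best responses are the pure NE.
P1 against Left: payoffs 1.2, 2.3, 5.2 → best response D.
P1 against Center: payoffs 2.2, 1.1, 3.2 → best response D.
P1 against Right: payoffs 4.5, 1.3, 1.9 → best response U.
P2 against U: payoffs 2.7, 4.4, 1.7 → best response Center.
P2 against M: payoffs 4, 4.3, 2.1 → best response Center.
P2 against D: payoffs 1.2, 1.6, 4.7 → best response Right.
No profile is a mutual best response for all players.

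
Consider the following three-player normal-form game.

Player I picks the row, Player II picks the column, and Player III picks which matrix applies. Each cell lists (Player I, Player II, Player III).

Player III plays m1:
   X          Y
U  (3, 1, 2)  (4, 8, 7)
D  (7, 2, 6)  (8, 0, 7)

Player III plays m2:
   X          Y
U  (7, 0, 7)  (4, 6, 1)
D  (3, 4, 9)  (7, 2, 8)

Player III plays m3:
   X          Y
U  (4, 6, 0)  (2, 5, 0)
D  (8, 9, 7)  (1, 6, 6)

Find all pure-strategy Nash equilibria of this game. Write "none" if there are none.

No pure-strategy Nash equilibrium.

(U, X, m1): Player I can switch to D (3 → 7). Not NE.
(U, X, m2): Player II can switch to Y (0 → 6). Not NE.
(U, X, m3): Player I can switch to D (4 → 8). Not NE.
(U, Y, m1): Player I can switch to D (4 → 8). Not NE.
(U, Y, m2): Player I can switch to D (4 → 7). Not NE.
(U, Y, m3): Player II can switch to X (5 → 6). Not NE.
(D, X, m1): Player III can switch to m2 (6 → 9). Not NE.
(D, X, m2): Player I can switch to U (3 → 7). Not NE.
(The remaining 4 profiles each have a profitable deviation by the same check.)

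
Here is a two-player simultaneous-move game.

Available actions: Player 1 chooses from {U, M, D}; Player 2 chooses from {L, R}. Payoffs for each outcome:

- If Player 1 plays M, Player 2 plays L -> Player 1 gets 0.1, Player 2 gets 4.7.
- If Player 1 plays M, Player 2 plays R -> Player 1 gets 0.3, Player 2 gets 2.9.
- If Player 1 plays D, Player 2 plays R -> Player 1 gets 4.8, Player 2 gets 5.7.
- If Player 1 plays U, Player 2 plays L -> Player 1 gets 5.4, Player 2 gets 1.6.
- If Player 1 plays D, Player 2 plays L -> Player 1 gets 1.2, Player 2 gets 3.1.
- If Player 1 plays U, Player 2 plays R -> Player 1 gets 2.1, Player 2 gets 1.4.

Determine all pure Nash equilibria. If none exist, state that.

For each player, find the best response to each opponent profile; mutual best responses are the pure NE.
Player 1 against L: payoffs 5.4, 0.1, 1.2 → best response U.
Player 1 against R: payoffs 2.1, 0.3, 4.8 → best response D.
Player 2 against U: payoffs 1.6, 1.4 → best response L.
Player 2 against M: payoffs 4.7, 2.9 → best response L.
Player 2 against D: payoffs 3.1, 5.7 → best response R.
Mutual best responses: (U, L); (D, R).

The pure Nash equilibria are (U, L), (D, R).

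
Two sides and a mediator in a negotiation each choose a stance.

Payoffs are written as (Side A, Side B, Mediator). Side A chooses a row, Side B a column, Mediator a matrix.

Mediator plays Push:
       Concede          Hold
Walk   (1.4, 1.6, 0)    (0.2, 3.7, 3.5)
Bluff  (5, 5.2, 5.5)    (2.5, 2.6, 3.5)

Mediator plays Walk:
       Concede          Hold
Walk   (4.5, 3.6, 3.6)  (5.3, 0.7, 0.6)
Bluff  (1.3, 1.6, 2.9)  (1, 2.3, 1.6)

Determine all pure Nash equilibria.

(Walk, Concede, Push): Side A can switch to Bluff (1.4 → 5). Not NE.
(Walk, Concede, Walk): Side A gets 4.5, best alternative 1.3; Side B gets 3.6, best alternative 0.7; Mediator gets 3.6, best alternative 0. No profitable deviation — NE.
(Walk, Hold, Push): Side A can switch to Bluff (0.2 → 2.5). Not NE.
(Walk, Hold, Walk): Side B can switch to Concede (0.7 → 3.6). Not NE.
(Bluff, Concede, Push): Side A gets 5, best alternative 1.4; Side B gets 5.2, best alternative 2.6; Mediator gets 5.5, best alternative 2.9. No profitable deviation — NE.
(Bluff, Concede, Walk): Side A can switch to Walk (1.3 → 4.5). Not NE.
(Bluff, Hold, Push): Side B can switch to Concede (2.6 → 5.2). Not NE.
(Bluff, Hold, Walk): Side A can switch to Walk (1 → 5.3). Not NE.

(Walk, Concede, Walk), (Bluff, Concede, Push)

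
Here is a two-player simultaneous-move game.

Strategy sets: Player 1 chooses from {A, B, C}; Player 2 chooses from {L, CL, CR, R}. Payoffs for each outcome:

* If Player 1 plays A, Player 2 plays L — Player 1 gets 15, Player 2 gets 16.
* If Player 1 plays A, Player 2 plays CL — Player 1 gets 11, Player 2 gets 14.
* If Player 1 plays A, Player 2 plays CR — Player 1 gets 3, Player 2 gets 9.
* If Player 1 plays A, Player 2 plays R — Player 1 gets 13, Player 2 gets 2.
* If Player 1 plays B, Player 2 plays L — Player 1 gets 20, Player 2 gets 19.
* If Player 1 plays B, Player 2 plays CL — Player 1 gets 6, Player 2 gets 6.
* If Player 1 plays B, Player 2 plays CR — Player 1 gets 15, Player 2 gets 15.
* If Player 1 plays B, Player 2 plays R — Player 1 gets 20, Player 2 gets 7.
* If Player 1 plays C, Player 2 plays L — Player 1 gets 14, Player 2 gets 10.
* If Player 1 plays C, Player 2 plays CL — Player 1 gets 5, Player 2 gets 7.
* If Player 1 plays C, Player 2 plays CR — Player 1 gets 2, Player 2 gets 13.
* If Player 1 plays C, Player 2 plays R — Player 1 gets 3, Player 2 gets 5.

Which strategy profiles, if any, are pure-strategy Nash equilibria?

For each strategy profile, look for a profitable unilateral deviation.
(A, L): Player 1 can switch to B (15 → 20). Not NE.
(A, CL): Player 2 can switch to L (14 → 16). Not NE.
(A, CR): Player 1 can switch to B (3 → 15). Not NE.
(A, R): Player 1 can switch to B (13 → 20). Not NE.
(B, L): Player 1 gets 20, best alternative 15; Player 2 gets 19, best alternative 15. No profitable deviation — NE.
(B, CL): Player 1 can switch to A (6 → 11). Not NE.
(B, CR): Player 2 can switch to L (15 → 19). Not NE.
(The remaining 5 profiles each have a profitable deviation by the same check.)

The unique pure-strategy Nash equilibrium is (B, L).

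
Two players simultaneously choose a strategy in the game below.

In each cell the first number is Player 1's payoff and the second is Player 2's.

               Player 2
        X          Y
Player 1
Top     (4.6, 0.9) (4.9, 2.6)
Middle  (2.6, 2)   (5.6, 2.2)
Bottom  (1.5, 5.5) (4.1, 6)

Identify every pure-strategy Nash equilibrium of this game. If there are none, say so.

(Middle, Y)

(Top, X): Player 2 can switch to Y (0.9 → 2.6). Not NE.
(Top, Y): Player 1 can switch to Middle (4.9 → 5.6). Not NE.
(Middle, X): Player 1 can switch to Top (2.6 → 4.6). Not NE.
(Middle, Y): Player 1 gets 5.6, best alternative 4.9; Player 2 gets 2.2, best alternative 2. No profitable deviation — NE.
(Bottom, X): Player 1 can switch to Top (1.5 → 4.6). Not NE.
(Bottom, Y): Player 1 can switch to Top (4.1 → 4.9). Not NE.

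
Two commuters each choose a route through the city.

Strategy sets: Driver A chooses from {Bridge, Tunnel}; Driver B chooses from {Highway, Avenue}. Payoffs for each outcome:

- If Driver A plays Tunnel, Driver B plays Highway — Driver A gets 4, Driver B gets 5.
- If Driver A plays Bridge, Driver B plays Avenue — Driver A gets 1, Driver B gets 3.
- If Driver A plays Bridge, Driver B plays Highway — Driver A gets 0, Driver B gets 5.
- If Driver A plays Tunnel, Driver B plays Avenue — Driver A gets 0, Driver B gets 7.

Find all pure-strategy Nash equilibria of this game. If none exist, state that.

For each player, find the best response to each opponent profile; mutual best responses are the pure NE.
Driver A against Highway: payoffs 0, 4 → best response Tunnel.
Driver A against Avenue: payoffs 1, 0 → best response Bridge.
Driver B against Bridge: payoffs 5, 3 → best response Highway.
Driver B against Tunnel: payoffs 5, 7 → best response Avenue.
No profile is a mutual best response for all players.

There is no pure-strategy Nash equilibrium.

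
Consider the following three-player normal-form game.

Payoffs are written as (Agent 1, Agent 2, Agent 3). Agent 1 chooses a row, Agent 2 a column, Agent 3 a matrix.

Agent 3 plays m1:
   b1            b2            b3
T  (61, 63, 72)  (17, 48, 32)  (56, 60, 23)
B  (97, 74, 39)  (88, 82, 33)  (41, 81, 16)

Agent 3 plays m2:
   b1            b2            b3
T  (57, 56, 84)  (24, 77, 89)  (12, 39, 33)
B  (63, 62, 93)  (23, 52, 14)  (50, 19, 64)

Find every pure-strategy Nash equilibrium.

The pure Nash equilibria are (T, b2, m2); (B, b1, m2); (B, b2, m1).

(T, b1, m1): Agent 1 can switch to B (61 → 97). Not NE.
(T, b1, m2): Agent 1 can switch to B (57 → 63). Not NE.
(T, b2, m1): Agent 1 can switch to B (17 → 88). Not NE.
(T, b2, m2): Agent 1 gets 24, best alternative 23; Agent 2 gets 77, best alternative 56; Agent 3 gets 89, best alternative 32. No profitable deviation — NE.
(T, b3, m1): Agent 2 can switch to b1 (60 → 63). Not NE.
(T, b3, m2): Agent 1 can switch to B (12 → 50). Not NE.
(B, b1, m1): Agent 2 can switch to b2 (74 → 82). Not NE.
(B, b1, m2): Agent 1 gets 63, best alternative 57; Agent 2 gets 62, best alternative 52; Agent 3 gets 93, best alternative 39. No profitable deviation — NE.
(B, b2, m1): Agent 1 gets 88, best alternative 17; Agent 2 gets 82, best alternative 81; Agent 3 gets 33, best alternative 14. No profitable deviation — NE.
(The remaining 3 profiles each have a profitable deviation by the same check.)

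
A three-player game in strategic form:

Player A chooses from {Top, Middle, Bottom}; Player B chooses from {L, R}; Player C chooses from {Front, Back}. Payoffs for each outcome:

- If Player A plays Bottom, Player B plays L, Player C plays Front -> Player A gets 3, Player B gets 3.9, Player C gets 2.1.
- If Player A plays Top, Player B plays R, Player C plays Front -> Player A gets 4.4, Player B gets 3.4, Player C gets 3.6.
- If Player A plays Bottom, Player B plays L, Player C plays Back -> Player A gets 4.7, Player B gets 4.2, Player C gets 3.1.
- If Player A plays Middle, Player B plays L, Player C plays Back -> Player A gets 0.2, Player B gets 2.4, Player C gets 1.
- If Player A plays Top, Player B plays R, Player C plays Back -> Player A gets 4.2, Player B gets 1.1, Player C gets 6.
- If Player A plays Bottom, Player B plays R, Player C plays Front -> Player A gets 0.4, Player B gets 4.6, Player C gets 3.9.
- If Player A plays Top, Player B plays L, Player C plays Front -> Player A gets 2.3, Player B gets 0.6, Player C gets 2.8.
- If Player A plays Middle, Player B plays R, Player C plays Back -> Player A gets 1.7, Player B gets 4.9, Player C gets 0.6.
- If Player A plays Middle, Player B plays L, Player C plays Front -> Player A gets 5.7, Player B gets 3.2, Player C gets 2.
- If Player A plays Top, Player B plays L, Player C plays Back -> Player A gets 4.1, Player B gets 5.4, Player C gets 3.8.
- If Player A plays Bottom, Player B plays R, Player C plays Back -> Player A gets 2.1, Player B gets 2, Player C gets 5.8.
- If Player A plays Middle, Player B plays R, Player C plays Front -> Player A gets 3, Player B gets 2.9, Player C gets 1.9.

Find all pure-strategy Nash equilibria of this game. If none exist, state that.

The pure Nash equilibria are (Middle, L, Front); (Bottom, L, Back).

Player A against (L, Front): payoffs 2.3, 5.7, 3 → best response Middle.
Player A against (L, Back): payoffs 4.1, 0.2, 4.7 → best response Bottom.
Player A against (R, Front): payoffs 4.4, 3, 0.4 → best response Top.
Player A against (R, Back): payoffs 4.2, 1.7, 2.1 → best response Top.
Player B against (Top, Front): payoffs 0.6, 3.4 → best response R.
Player B against (Top, Back): payoffs 5.4, 1.1 → best response L.
Player B against (Middle, Front): payoffs 3.2, 2.9 → best response L.
Player B against (Middle, Back): payoffs 2.4, 4.9 → best response R.
Player B against (Bottom, Front): payoffs 3.9, 4.6 → best response R.
Player B against (Bottom, Back): payoffs 4.2, 2 → best response L.
Player C against (Top, L): payoffs 2.8, 3.8 → best response Back.
Player C against (Top, R): payoffs 3.6, 6 → best response Back.
Player C against (Middle, L): payoffs 2, 1 → best response Front.
Player C against (Middle, R): payoffs 1.9, 0.6 → best response Front.
Player C against (Bottom, L): payoffs 2.1, 3.1 → best response Back.
Player C against (Bottom, R): payoffs 3.9, 5.8 → best response Back.
Mutual best responses: (Middle, L, Front); (Bottom, L, Back).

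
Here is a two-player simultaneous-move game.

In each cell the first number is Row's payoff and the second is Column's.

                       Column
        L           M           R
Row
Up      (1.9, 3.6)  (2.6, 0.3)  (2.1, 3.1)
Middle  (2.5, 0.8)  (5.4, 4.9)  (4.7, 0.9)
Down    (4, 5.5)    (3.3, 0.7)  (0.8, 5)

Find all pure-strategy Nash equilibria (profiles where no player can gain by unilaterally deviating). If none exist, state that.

(Up, L): Row can switch to Middle (1.9 → 2.5). Not NE.
(Up, M): Row can switch to Middle (2.6 → 5.4). Not NE.
(Up, R): Row can switch to Middle (2.1 → 4.7). Not NE.
(Middle, L): Row can switch to Down (2.5 → 4). Not NE.
(Middle, M): Row gets 5.4, best alternative 3.3; Column gets 4.9, best alternative 0.9. No profitable deviation — NE.
(Middle, R): Column can switch to M (0.9 → 4.9). Not NE.
(Down, L): Row gets 4, best alternative 2.5; Column gets 5.5, best alternative 5. No profitable deviation — NE.
(Down, M): Row can switch to Middle (3.3 → 5.4). Not NE.
(Down, R): Row can switch to Up (0.8 → 2.1). Not NE.

Pure-strategy Nash equilibria: (Middle, M) and (Down, L)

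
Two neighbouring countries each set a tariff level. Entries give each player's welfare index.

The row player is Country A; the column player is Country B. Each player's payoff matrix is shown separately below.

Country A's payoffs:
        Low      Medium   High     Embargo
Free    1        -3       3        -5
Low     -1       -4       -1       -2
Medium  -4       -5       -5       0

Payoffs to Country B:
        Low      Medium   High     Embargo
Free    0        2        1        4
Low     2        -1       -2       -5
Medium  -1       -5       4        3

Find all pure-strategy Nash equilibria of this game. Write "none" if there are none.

none

Country A against Low: payoffs 1, -1, -4 → best response Free.
Country A against Medium: payoffs -3, -4, -5 → best response Free.
Country A against High: payoffs 3, -1, -5 → best response Free.
Country A against Embargo: payoffs -5, -2, 0 → best response Medium.
Country B against Free: payoffs 0, 2, 1, 4 → best response Embargo.
Country B against Low: payoffs 2, -1, -2, -5 → best response Low.
Country B against Medium: payoffs -1, -5, 4, 3 → best response High.
No profile is a mutual best response for all players.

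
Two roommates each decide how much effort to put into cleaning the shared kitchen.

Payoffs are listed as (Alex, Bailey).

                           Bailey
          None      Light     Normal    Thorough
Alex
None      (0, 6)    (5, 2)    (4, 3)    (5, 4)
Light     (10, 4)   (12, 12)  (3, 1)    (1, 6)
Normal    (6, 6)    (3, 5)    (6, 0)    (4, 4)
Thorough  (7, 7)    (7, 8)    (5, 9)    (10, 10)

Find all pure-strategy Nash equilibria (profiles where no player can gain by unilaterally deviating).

The pure Nash equilibria are (Light, Light) and (Thorough, Thorough).

(None, None): Alex can switch to Light (0 → 10). Not NE.
(None, Light): Alex can switch to Light (5 → 12). Not NE.
(None, Normal): Alex can switch to Normal (4 → 6). Not NE.
(None, Thorough): Alex can switch to Thorough (5 → 10). Not NE.
(Light, None): Bailey can switch to Light (4 → 12). Not NE.
(Light, Light): Alex gets 12, best alternative 7; Bailey gets 12, best alternative 6. No profitable deviation — NE.
(Light, Normal): Alex can switch to None (3 → 4). Not NE.
(Light, Thorough): Alex can switch to None (1 → 5). Not NE.
(Normal, None): Alex can switch to Light (6 → 10). Not NE.
(Thorough, Thorough): Alex gets 10, best alternative 5; Bailey gets 10, best alternative 9. No profitable deviation — NE.
(The remaining 6 profiles each have a profitable deviation by the same check.)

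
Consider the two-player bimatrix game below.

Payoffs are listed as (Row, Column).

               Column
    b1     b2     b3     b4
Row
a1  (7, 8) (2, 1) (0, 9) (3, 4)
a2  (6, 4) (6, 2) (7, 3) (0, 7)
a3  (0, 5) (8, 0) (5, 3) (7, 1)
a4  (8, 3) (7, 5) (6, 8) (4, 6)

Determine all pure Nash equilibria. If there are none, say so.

For each player, find the best response to each opponent profile; mutual best responses are the pure NE.
Row against b1: payoffs 7, 6, 0, 8 → best response a4.
Row against b2: payoffs 2, 6, 8, 7 → best response a3.
Row against b3: payoffs 0, 7, 5, 6 → best response a2.
Row against b4: payoffs 3, 0, 7, 4 → best response a3.
Column against a1: payoffs 8, 1, 9, 4 → best response b3.
Column against a2: payoffs 4, 2, 3, 7 → best response b4.
Column against a3: payoffs 5, 0, 3, 1 → best response b1.
Column against a4: payoffs 3, 5, 8, 6 → best response b3.
No profile is a mutual best response for all players.

No pure-strategy Nash equilibrium.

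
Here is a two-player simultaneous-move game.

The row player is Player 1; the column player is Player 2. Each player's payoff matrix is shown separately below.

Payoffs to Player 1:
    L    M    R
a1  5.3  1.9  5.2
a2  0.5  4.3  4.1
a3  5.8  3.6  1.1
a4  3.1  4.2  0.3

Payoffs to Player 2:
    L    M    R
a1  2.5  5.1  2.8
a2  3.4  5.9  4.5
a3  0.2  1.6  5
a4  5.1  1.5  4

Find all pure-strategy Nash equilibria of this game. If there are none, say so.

Player 1 against L: payoffs 5.3, 0.5, 5.8, 3.1 → best response a3.
Player 1 against M: payoffs 1.9, 4.3, 3.6, 4.2 → best response a2.
Player 1 against R: payoffs 5.2, 4.1, 1.1, 0.3 → best response a1.
Player 2 against a1: payoffs 2.5, 5.1, 2.8 → best response M.
Player 2 against a2: payoffs 3.4, 5.9, 4.5 → best response M.
Player 2 against a3: payoffs 0.2, 1.6, 5 → best response R.
Player 2 against a4: payoffs 5.1, 1.5, 4 → best response L.
Mutual best responses: (a2, M).

Pure NE: (a2, M)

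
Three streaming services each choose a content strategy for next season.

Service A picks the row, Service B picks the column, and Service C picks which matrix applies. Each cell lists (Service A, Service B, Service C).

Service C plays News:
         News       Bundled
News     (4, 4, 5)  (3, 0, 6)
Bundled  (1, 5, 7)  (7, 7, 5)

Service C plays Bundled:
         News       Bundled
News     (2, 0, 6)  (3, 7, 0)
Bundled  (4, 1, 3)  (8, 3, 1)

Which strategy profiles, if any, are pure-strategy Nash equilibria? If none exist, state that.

Service A against (News, News): payoffs 4, 1 → best response News.
Service A against (News, Bundled): payoffs 2, 4 → best response Bundled.
Service A against (Bundled, News): payoffs 3, 7 → best response Bundled.
Service A against (Bundled, Bundled): payoffs 3, 8 → best response Bundled.
Service B against (News, News): payoffs 4, 0 → best response News.
Service B against (News, Bundled): payoffs 0, 7 → best response Bundled.
Service B against (Bundled, News): payoffs 5, 7 → best response Bundled.
Service B against (Bundled, Bundled): payoffs 1, 3 → best response Bundled.
Service C against (News, News): payoffs 5, 6 → best response Bundled.
Service C against (News, Bundled): payoffs 6, 0 → best response News.
Service C against (Bundled, News): payoffs 7, 3 → best response News.
Service C against (Bundled, Bundled): payoffs 5, 1 → best response News.
Mutual best responses: (Bundled, Bundled, News).

(Bundled, Bundled, News)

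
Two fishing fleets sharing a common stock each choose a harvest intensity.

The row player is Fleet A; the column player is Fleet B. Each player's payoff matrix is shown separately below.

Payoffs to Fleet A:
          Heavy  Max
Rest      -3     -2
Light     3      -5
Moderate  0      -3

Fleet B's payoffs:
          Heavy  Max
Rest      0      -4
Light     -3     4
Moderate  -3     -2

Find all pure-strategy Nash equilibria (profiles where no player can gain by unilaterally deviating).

Fleet A against Heavy: payoffs -3, 3, 0 → best response Light.
Fleet A against Max: payoffs -2, -5, -3 → best response Rest.
Fleet B against Rest: payoffs 0, -4 → best response Heavy.
Fleet B against Light: payoffs -3, 4 → best response Max.
Fleet B against Moderate: payoffs -3, -2 → best response Max.
No profile is a mutual best response for all players.

No pure-strategy Nash equilibrium.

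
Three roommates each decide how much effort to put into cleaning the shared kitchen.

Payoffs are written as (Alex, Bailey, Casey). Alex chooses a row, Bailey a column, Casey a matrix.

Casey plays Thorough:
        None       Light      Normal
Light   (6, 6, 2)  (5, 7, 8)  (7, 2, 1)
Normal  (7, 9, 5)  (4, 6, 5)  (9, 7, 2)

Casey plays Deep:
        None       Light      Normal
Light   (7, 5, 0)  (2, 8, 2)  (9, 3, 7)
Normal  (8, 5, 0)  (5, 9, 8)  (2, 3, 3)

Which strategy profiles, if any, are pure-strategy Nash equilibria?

Alex against (None, Thorough): payoffs 6, 7 → best response Normal.
Alex against (None, Deep): payoffs 7, 8 → best response Normal.
Alex against (Light, Thorough): payoffs 5, 4 → best response Light.
Alex against (Light, Deep): payoffs 2, 5 → best response Normal.
Alex against (Normal, Thorough): payoffs 7, 9 → best response Normal.
Alex against (Normal, Deep): payoffs 9, 2 → best response Light.
Bailey against (Light, Thorough): payoffs 6, 7, 2 → best response Light.
Bailey against (Light, Deep): payoffs 5, 8, 3 → best response Light.
Bailey against (Normal, Thorough): payoffs 9, 6, 7 → best response None.
Bailey against (Normal, Deep): payoffs 5, 9, 3 → best response Light.
Casey against (Light, None): payoffs 2, 0 → best response Thorough.
Casey against (Light, Light): payoffs 8, 2 → best response Thorough.
Casey against (Light, Normal): payoffs 1, 7 → best response Deep.
Casey against (Normal, None): payoffs 5, 0 → best response Thorough.
Casey against (Normal, Light): payoffs 5, 8 → best response Deep.
Casey against (Normal, Normal): payoffs 2, 3 → best response Deep.
Mutual best responses: (Light, Light, Thorough); (Normal, None, Thorough); (Normal, Light, Deep).

(Light, Light, Thorough); (Normal, None, Thorough); (Normal, Light, Deep)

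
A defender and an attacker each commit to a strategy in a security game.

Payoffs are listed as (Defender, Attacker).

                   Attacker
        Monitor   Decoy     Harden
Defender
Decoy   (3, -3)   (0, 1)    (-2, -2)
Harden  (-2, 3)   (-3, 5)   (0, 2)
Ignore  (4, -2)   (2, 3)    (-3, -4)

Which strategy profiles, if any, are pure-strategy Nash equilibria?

The unique pure-strategy Nash equilibrium is (Ignore, Decoy).

(Decoy, Monitor): Defender can switch to Ignore (3 → 4). Not NE.
(Decoy, Decoy): Defender can switch to Ignore (0 → 2). Not NE.
(Decoy, Harden): Defender can switch to Harden (-2 → 0). Not NE.
(Harden, Monitor): Defender can switch to Decoy (-2 → 3). Not NE.
(Harden, Decoy): Defender can switch to Decoy (-3 → 0). Not NE.
(Harden, Harden): Attacker can switch to Monitor (2 → 3). Not NE.
(Ignore, Decoy): Defender gets 2, best alternative 0; Attacker gets 3, best alternative -2. No profitable deviation — NE.
(The remaining 2 profiles each have a profitable deviation by the same check.)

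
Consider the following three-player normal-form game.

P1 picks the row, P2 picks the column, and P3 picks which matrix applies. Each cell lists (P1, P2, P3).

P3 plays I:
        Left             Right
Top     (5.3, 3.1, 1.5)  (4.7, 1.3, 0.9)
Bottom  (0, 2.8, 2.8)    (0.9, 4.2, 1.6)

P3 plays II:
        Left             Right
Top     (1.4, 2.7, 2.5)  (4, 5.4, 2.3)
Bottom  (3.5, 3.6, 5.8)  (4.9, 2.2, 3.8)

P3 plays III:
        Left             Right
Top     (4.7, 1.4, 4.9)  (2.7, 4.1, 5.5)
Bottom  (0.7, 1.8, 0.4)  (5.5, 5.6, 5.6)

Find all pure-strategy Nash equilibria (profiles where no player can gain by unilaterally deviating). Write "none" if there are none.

(Bottom, Left, II); (Bottom, Right, III)

For each player, find the best response to each opponent profile; mutual best responses are the pure NE.
P1 against (Left, I): payoffs 5.3, 0 → best response Top.
P1 against (Left, II): payoffs 1.4, 3.5 → best response Bottom.
P1 against (Left, III): payoffs 4.7, 0.7 → best response Top.
P1 against (Right, I): payoffs 4.7, 0.9 → best response Top.
P1 against (Right, II): payoffs 4, 4.9 → best response Bottom.
P1 against (Right, III): payoffs 2.7, 5.5 → best response Bottom.
P2 against (Top, I): payoffs 3.1, 1.3 → best response Left.
P2 against (Top, II): payoffs 2.7, 5.4 → best response Right.
P2 against (Top, III): payoffs 1.4, 4.1 → best response Right.
P2 against (Bottom, I): payoffs 2.8, 4.2 → best response Right.
P2 against (Bottom, II): payoffs 3.6, 2.2 → best response Left.
P2 against (Bottom, III): payoffs 1.8, 5.6 → best response Right.
P3 against (Top, Left): payoffs 1.5, 2.5, 4.9 → best response III.
P3 against (Top, Right): payoffs 0.9, 2.3, 5.5 → best response III.
P3 against (Bottom, Left): payoffs 2.8, 5.8, 0.4 → best response II.
P3 against (Bottom, Right): payoffs 1.6, 3.8, 5.6 → best response III.
Mutual best responses: (Bottom, Left, II); (Bottom, Right, III).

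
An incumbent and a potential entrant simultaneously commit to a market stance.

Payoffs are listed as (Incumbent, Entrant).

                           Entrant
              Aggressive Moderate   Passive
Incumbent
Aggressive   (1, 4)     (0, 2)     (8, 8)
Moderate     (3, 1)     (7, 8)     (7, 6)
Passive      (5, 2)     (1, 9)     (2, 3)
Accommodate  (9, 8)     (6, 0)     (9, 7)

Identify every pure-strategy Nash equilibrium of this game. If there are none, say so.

Pure-strategy Nash equilibria: (Moderate, Moderate), (Accommodate, Aggressive)

(Aggressive, Aggressive): Incumbent can switch to Moderate (1 → 3). Not NE.
(Aggressive, Moderate): Incumbent can switch to Moderate (0 → 7). Not NE.
(Aggressive, Passive): Incumbent can switch to Accommodate (8 → 9). Not NE.
(Moderate, Aggressive): Incumbent can switch to Passive (3 → 5). Not NE.
(Moderate, Moderate): Incumbent gets 7, best alternative 6; Entrant gets 8, best alternative 6. No profitable deviation — NE.
(Moderate, Passive): Incumbent can switch to Aggressive (7 → 8). Not NE.
(Passive, Aggressive): Incumbent can switch to Accommodate (5 → 9). Not NE.
(Passive, Moderate): Incumbent can switch to Moderate (1 → 7). Not NE.
(Passive, Passive): Incumbent can switch to Aggressive (2 → 8). Not NE.
(Accommodate, Aggressive): Incumbent gets 9, best alternative 5; Entrant gets 8, best alternative 7. No profitable deviation — NE.
(Accommodate, Moderate): Incumbent can switch to Moderate (6 → 7). Not NE.
(Accommodate, Passive): Entrant can switch to Aggressive (7 → 8). Not NE.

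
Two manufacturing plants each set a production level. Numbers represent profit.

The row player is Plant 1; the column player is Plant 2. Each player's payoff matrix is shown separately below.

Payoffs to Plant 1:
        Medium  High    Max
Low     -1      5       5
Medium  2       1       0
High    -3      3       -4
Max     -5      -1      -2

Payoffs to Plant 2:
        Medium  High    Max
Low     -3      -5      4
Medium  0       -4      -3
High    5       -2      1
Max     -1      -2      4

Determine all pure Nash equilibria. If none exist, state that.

(Low, Max) and (Medium, Medium)

Plant 1 against Medium: payoffs -1, 2, -3, -5 → best response Medium.
Plant 1 against High: payoffs 5, 1, 3, -1 → best response Low.
Plant 1 against Max: payoffs 5, 0, -4, -2 → best response Low.
Plant 2 against Low: payoffs -3, -5, 4 → best response Max.
Plant 2 against Medium: payoffs 0, -4, -3 → best response Medium.
Plant 2 against High: payoffs 5, -2, 1 → best response Medium.
Plant 2 against Max: payoffs -1, -2, 4 → best response Max.
Mutual best responses: (Low, Max); (Medium, Medium).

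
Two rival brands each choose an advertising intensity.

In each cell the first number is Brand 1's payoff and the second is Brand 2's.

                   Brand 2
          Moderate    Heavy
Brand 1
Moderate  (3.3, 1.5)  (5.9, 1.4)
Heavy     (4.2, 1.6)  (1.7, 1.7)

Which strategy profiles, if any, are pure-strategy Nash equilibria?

No pure-strategy Nash equilibrium.

Check each profile: it is a Nash equilibrium iff no player can strictly gain by switching unilaterally.
(Moderate, Moderate): Brand 1 can switch to Heavy (3.3 → 4.2). Not NE.
(Moderate, Heavy): Brand 2 can switch to Moderate (1.4 → 1.5). Not NE.
(Heavy, Moderate): Brand 2 can switch to Heavy (1.6 → 1.7). Not NE.
(Heavy, Heavy): Brand 1 can switch to Moderate (1.7 → 5.9). Not NE.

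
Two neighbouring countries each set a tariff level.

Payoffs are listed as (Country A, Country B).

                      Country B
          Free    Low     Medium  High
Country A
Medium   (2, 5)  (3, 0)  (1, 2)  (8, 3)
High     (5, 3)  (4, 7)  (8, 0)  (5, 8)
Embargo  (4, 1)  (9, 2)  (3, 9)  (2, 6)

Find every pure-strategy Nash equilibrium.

No pure-strategy Nash equilibrium.

For each player, find the best response to each opponent profile; mutual best responses are the pure NE.
Country A against Free: payoffs 2, 5, 4 → best response High.
Country A against Low: payoffs 3, 4, 9 → best response Embargo.
Country A against Medium: payoffs 1, 8, 3 → best response High.
Country A against High: payoffs 8, 5, 2 → best response Medium.
Country B against Medium: payoffs 5, 0, 2, 3 → best response Free.
Country B against High: payoffs 3, 7, 0, 8 → best response High.
Country B against Embargo: payoffs 1, 2, 9, 6 → best response Medium.
No profile is a mutual best response for all players.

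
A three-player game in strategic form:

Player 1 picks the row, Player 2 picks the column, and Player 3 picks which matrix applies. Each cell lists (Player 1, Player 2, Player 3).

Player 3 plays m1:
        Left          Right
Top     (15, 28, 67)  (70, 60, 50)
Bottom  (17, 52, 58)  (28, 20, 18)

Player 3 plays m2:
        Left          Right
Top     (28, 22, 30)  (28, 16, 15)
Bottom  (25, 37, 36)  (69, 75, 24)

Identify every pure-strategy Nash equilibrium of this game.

The pure Nash equilibria are (Top, Right, m1), (Bottom, Left, m1), (Bottom, Right, m2).

Player 1 against (Left, m1): payoffs 15, 17 → best response Bottom.
Player 1 against (Left, m2): payoffs 28, 25 → best response Top.
Player 1 against (Right, m1): payoffs 70, 28 → best response Top.
Player 1 against (Right, m2): payoffs 28, 69 → best response Bottom.
Player 2 against (Top, m1): payoffs 28, 60 → best response Right.
Player 2 against (Top, m2): payoffs 22, 16 → best response Left.
Player 2 against (Bottom, m1): payoffs 52, 20 → best response Left.
Player 2 against (Bottom, m2): payoffs 37, 75 → best response Right.
Player 3 against (Top, Left): payoffs 67, 30 → best response m1.
Player 3 against (Top, Right): payoffs 50, 15 → best response m1.
Player 3 against (Bottom, Left): payoffs 58, 36 → best response m1.
Player 3 against (Bottom, Right): payoffs 18, 24 → best response m2.
Mutual best responses: (Top, Right, m1); (Bottom, Left, m1); (Bottom, Right, m2).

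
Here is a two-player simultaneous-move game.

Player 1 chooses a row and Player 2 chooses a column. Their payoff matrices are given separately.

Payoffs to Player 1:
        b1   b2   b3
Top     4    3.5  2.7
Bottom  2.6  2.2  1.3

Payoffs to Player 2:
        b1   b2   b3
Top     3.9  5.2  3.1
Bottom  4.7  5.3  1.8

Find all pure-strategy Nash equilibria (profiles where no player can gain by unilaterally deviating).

Player 1 against b1: payoffs 4, 2.6 → best response Top.
Player 1 against b2: payoffs 3.5, 2.2 → best response Top.
Player 1 against b3: payoffs 2.7, 1.3 → best response Top.
Player 2 against Top: payoffs 3.9, 5.2, 3.1 → best response b2.
Player 2 against Bottom: payoffs 4.7, 5.3, 1.8 → best response b2.
Mutual best responses: (Top, b2).

(Top, b2)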